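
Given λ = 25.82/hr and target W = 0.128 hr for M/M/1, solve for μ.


W = 1/(μ−λ) ⇒ μ − λ = 1/W = 1/0.128 = 7.8125
μ = λ + 1/W = 25.82 + 7.8125 = 33.6325 per hr

Final: 33.6325 /hr


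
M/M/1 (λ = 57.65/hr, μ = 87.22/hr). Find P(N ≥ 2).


ρ = 57.65/87.22 = 0.6610
P(N ≥ n) = ρ^n = 0.6610^2 = 0.436884

Final: 0.436884


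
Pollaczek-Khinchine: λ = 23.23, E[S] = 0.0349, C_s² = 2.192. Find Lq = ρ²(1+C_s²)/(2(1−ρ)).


ρ = λ·E[S] = 23.23·0.0349 = 0.8107
Lq = ρ²(1+C_s²)/(2(1−ρ)) = 0.6573·(1+2.192)/(2·0.1893)
= 0.6573·3.1920/0.3785 = 5.54234

Final: 5.54234


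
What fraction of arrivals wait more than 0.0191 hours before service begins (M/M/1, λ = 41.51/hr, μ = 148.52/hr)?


ρ = 41.51/148.52 = 0.2795
P(Wq > t) = ρ·e^{−(μ−λ)t} = 0.2795·e^{−2.0439}
= 0.2795·0.129524 = 0.036201

Final: 0.036201


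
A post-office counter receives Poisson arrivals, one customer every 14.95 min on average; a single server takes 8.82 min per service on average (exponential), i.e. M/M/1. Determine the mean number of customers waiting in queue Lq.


λ = 60/14.95 = 4.0134 /hr
μ = 60/8.82 = 6.8027 /hr
ρ = λ/μ = 4.0134/6.8027 = 0.5900
Lq = ρ²/(1−ρ) = 0.3481/0.4100 = 0.8489

Final: 0.8489


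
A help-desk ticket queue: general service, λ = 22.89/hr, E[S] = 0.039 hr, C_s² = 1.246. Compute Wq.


ρ = λ·E[S] = 22.89·0.039 = 0.8927
E[S²] = E[S]²(1+C_s²) = 0.039²·(1+1.246) = 0.003416
Wq = λ·E[S²]/(2(1−ρ)) = 22.89·0.003416/(2·0.1073) = 0.36441 hr

Final: 0.36441 hr


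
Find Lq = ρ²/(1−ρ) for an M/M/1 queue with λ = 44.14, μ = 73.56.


ρ = 44.14/73.56 = 0.6001
Lq = ρ²/(1−ρ) = 0.3601/0.3999 = 0.9003

Final: 0.9003


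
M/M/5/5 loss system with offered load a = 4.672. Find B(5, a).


B(c,a) = (a^c/c!) / Σ_{k=0}^{c} a^k/k!
a^5/5! = 18.549531
Σ terms (k=0..5): 1.00000 + 4.67200 + 10.91379 + 16.99641 + 19.85181 + 18.54953 = 71.983544
B = 18.549531/71.983544 = 0.257691

Final: 0.257691


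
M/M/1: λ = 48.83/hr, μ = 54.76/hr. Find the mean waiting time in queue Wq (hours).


ρ = 48.83/54.76 = 0.8917
Wq = ρ/(μ−λ) = 0.8917/(54.76 − 48.83) = 0.8917/5.93 = 0.1504 hr

Final: 0.1504 hr


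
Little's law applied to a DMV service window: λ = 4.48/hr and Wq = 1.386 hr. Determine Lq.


Lq = λWq = 4.48·1.386 = 6.2093

Final: 6.2093


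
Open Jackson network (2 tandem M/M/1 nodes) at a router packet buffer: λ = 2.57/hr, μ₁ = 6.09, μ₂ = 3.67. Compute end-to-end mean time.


Each node sees arrival rate λ = 2.57/hr (tandem ⇒ throughput preserved).
W₁ = 1/(μ₁−λ) = 1/(6.09−2.57) = 0.28409 hr
W₂ = 1/(μ₂−λ) = 1/(3.67−2.57) = 0.90909 hr
W_total = W₁ + W₂ = 0.28409 + 0.90909 = 1.19318 hr

Final: 1.19318 hr


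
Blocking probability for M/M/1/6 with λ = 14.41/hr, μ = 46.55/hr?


ρ = λ/μ = 14.41/46.55 = 0.3096
P_K = (1−ρ)ρ^K/(1−ρ^(K+1)) = (0.6904·0.0008800)/(1 − 0.0002724)
= 0.0006076/0.999728 = 0.0006077

Final: 0.0006077


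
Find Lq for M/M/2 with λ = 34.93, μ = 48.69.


a = λ/μ = 0.7174; ρ = a/2 = 0.3587
P₀ = 0.471998
Lq = P₀·a^c·ρ / (c!·(1−ρ)²) = 0.471998·0.51466·0.3587/(2·0.41127)
= 0.10593

Final: 0.10593


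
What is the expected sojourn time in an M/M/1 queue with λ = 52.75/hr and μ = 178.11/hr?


W = 1/(μ−λ) = 1/(178.11 − 52.75) = 1/125.36 = 0.007977 hr

Final: 0.007977 hr


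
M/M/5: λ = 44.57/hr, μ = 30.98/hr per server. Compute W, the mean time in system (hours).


a = 1.4387; ρ = 0.2877; P₀ = 0.236942
Lq = P₀·a^c·ρ/(c!(1−ρ)²) = 0.006902
Wq = Lq/λ = 0.006902/44.57 = 0.0001549 hr
W = Wq + 1/μ = 0.0001549 + 0.03228 = 0.03243 hr

Final: 0.03243 hr


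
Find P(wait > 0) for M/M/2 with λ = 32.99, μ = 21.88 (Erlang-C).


a = λ/μ = 1.5078; ρ = a/2 = 0.7539
P₀ = 0.140326 (from M/M/c formula)
C(c,a) = [a^c/(c!(1−ρ))]·P₀ = [2.27337/(2·0.2461)]·0.140326
= 4.61851·0.140326 = 0.648095

Final: 0.648095


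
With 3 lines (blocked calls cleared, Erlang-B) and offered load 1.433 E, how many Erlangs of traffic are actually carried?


B(3,1.433) = 0.124157 (Erlang-B)
Carried load = a(1 − B) = 1.433·(1 − 0.124157) = 1.433·0.875843 = 1.2551 E

Final: 1.2551 Erlangs


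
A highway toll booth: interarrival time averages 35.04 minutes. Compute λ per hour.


λ = 1/(interarrival time) in consistent units.
1 hour = 60 min, so λ = 60/35.04 = 1.7123 per hour

Final: 1.7123 /hr


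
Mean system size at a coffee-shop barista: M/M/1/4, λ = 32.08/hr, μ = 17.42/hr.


ρ = 32.08/17.42 = 1.8416
L = ρ[1 − (K+1)ρ^K + Kρ^(K+1)] / [(1−ρ)(1−ρ^(K+1))]
Numerator: 1.8416·(1 − 5·11.501244 + 4·21.180248) = 51.959232
Denominator: (-0.8416)·(-20.180248) = 16.982918
L = 51.959232/16.982918 = 3.0595

Final: 3.0595


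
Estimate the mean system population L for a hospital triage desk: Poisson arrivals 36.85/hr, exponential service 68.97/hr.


ρ = λ/μ = 36.85/68.97 = 0.5343
L = ρ/(1−ρ) = 0.5343/(1 − 0.5343) = 0.5343/0.4657 = 1.1473

Final: 1.1473


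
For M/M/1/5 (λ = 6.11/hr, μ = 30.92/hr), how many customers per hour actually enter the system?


ρ = 0.1976; P_K = (1−ρ)ρ^5/(1−ρ^6) = 0.0002418
λ_eff = λ(1 − P_K) = 6.11·(1 − 0.0002418) = 6.11·0.999758 = 6.1085 /hr

Final: 6.1085 /hr


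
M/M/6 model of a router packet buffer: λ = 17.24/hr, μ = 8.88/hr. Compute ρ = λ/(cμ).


ρ = λ/(cμ) = 17.24/(6·8.88) = 17.24/53.28 = 0.3236

Final: 0.3236


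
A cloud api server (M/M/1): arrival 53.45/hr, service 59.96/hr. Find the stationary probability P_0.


ρ = 53.45/59.96 = 0.8914
P_n = (1−ρ)·ρ^n = (1 − 0.8914)·0.8914^0 = 0.1086·1.000000 = 0.108572

Final: 0.108572


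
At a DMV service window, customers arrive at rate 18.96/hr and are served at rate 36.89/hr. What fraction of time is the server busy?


ρ = λ/μ = 18.96/36.89 = 0.5140

Final: 0.5140


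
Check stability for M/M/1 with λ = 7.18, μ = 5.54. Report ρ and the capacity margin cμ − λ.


Total capacity cμ = 1·5.54 = 5.54/hr
ρ = λ/(cμ) = 7.18/5.54 = 1.2960
Stable ⇔ ρ < 1: NO
Spare capacity = cμ − λ = 5.54 − 7.18 = -1.64/hr

Final: ρ = 1.2960; unstable; margin = -1.64/hr


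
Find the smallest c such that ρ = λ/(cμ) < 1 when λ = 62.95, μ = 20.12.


Stability requires cμ > λ ⇔ c > λ/μ.
λ/μ = 62.95/20.12 = 3.1287
Minimum integer c = ⌊3.1287⌋ + 1 = 4
Check: 4·20.12 = 80.48 > 62.95, while 3·20.12 = 60.36 ≤ 62.95

Final: 4 servers


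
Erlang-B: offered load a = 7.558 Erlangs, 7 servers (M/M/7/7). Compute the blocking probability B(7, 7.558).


B(c,a) = (a^c/c!) / Σ_{k=0}^{c} a^k/k!
a^7/7! = 279.523082
Σ terms (k=0..7): 1.00000 + 7.55800 + 28.56168 + 71.95640 + 135.96161 + 205.51957 + 258.88616 + 279.52308 = 988.966506
B = 279.523082/988.966506 = 0.282642

Final: 0.282642


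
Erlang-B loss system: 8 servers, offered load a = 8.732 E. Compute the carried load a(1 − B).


B(8,8.732) = 0.275201 (Erlang-B)
Carried load = a(1 − B) = 8.732·(1 − 0.275201) = 8.732·0.724799 = 6.3289 E

Final: 6.3289 Erlangs


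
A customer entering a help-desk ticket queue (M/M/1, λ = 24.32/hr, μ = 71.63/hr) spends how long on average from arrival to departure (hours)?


W = 1/(μ−λ) = 1/(71.63 − 24.32) = 1/47.31 = 0.02114 hr

Final: 0.02114 hr


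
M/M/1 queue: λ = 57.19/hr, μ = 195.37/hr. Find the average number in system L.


ρ = λ/μ = 57.19/195.37 = 0.2927
L = ρ/(1−ρ) = 0.2927/(1 − 0.2927) = 0.2927/0.7073 = 0.4139

Final: 0.4139


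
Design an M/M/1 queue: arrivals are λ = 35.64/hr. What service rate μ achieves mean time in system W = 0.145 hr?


W = 1/(μ−λ) ⇒ μ − λ = 1/W = 1/0.145 = 6.8966
μ = λ + 1/W = 35.64 + 6.8966 = 42.5366 per hr

Final: 42.5366 /hr


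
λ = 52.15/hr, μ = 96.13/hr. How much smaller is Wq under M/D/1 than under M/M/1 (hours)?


ρ = 52.15/96.13 = 0.5425
Wq(M/M/1) = ρ/(μ−λ) = 0.5425/43.98 = 0.01234 hr
Wq(M/D/1) = ρ/(2(μ−λ)) = 0.006168 hr
Savings = 0.01234 − 0.006168 = 0.006168 hr

Final: 0.006168 hr


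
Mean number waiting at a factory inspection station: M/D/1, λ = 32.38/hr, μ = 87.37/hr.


ρ = 32.38/87.37 = 0.3706
M/D/1: Lq = ρ²/(2(1−ρ)) = 0.1374/(2·0.6294) = 0.10911

Final: 0.10911


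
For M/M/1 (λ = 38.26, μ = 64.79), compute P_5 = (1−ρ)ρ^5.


ρ = 38.26/64.79 = 0.5905
P_n = (1−ρ)·ρ^n = (1 − 0.5905)·0.5905^5 = 0.4095·0.071810 = 0.029405

Final: 0.029405


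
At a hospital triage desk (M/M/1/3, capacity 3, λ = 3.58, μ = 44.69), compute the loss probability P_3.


ρ = λ/μ = 3.58/44.69 = 0.08011
P_K = (1−ρ)ρ^K/(1−ρ^(K+1)) = (0.9199·0.0005141)/(1 − 0.00004118)
= 0.0004729/0.999959 = 0.0004729

Final: 0.0004729


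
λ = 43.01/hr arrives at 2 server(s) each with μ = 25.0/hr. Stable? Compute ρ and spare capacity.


Total capacity cμ = 2·25.0 = 50.00/hr
ρ = λ/(cμ) = 43.01/50.00 = 0.8602
Stable ⇔ ρ < 1: YES
Spare capacity = cμ − λ = 50.00 − 43.01 = 6.99/hr

Final: ρ = 0.8602; stable; margin = 6.99/hr


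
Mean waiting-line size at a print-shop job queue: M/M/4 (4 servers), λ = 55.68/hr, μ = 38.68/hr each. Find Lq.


a = λ/μ = 1.4395; ρ = a/4 = 0.3599
P₀ = 0.235170
Lq = P₀·a^c·ρ / (c!·(1−ρ)²) = 0.235170·4.29389·0.3599/(24·0.40976)
= 0.03695

Final: 0.03695


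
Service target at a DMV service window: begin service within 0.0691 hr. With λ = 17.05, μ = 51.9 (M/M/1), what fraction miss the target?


ρ = 17.05/51.9 = 0.3285
P(Wq > t) = ρ·e^{−(μ−λ)t} = 0.3285·e^{−2.4081}
= 0.3285·0.089983 = 0.029561

Final: 0.029561


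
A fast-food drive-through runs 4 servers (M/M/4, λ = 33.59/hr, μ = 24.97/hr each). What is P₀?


a = λ/μ = 33.59/24.97 = 1.3452; ρ = a/c = 0.3363
Σ_{k=0}^{3} a^k/k! (terms k=0..3) = 1.00000 + 1.34521 + 0.90480 + 0.40572 = 3.65573
Tail: a^4/(4!(1−ρ)) = 3.27466/(24·0.6637) = 0.20558
P₀ = 1/(3.65573 + 0.20558) = 1/3.86131 = 0.258979

Final: 0.258979


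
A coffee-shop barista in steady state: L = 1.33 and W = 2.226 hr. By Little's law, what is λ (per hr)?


λ = L/W = 1.33/2.226 = 0.5975 /hr

Final: 0.5975 /hr


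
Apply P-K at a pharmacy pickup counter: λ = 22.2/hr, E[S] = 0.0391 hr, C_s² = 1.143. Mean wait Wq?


ρ = λ·E[S] = 22.2·0.0391 = 0.8680
E[S²] = E[S]²(1+C_s²) = 0.0391²·(1+1.143) = 0.003276
Wq = λ·E[S²]/(2(1−ρ)) = 22.2·0.003276/(2·0.1320) = 0.27554 hr

Final: 0.27554 hr


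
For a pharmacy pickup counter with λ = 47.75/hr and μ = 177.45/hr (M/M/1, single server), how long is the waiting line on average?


ρ = 47.75/177.45 = 0.2691
Lq = ρ²/(1−ρ) = 0.07241/0.7309 = 0.09907

Final: 0.09907


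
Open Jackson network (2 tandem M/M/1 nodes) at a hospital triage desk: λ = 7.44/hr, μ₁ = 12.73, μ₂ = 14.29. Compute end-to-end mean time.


Each node sees arrival rate λ = 7.44/hr (tandem ⇒ throughput preserved).
W₁ = 1/(μ₁−λ) = 1/(12.73−7.44) = 0.18904 hr
W₂ = 1/(μ₂−λ) = 1/(14.29−7.44) = 0.14599 hr
W_total = W₁ + W₂ = 0.18904 + 0.14599 = 0.33502 hr

Final: 0.33502 hr


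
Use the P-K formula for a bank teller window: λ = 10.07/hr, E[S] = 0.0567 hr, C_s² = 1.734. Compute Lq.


ρ = λ·E[S] = 10.07·0.0567 = 0.5710
Lq = ρ²(1+C_s²)/(2(1−ρ)) = 0.3260·(1+1.734)/(2·0.4290)
= 0.3260·2.7340/0.8581 = 1.03874

Final: 1.03874


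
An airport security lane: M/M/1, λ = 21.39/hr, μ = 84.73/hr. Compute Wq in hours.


ρ = 21.39/84.73 = 0.2524
Wq = ρ/(μ−λ) = 0.2524/(84.73 − 21.39) = 0.2524/63.34 = 0.003986 hr

Final: 0.003986 hr


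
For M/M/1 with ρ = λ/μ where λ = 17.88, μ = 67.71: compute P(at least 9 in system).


ρ = 17.88/67.71 = 0.2641
P(N ≥ n) = ρ^n = 0.2641^9 = 0.000006244

Final: 0.000006244


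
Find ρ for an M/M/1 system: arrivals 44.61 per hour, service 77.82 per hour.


ρ = λ/μ = 44.61/77.82 = 0.5732

Final: 0.5732


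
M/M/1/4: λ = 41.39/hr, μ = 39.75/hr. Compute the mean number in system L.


ρ = 41.39/39.75 = 1.0413
L = ρ[1 − (K+1)ρ^K + Kρ^(K+1)] / [(1−ρ)(1−ρ^(K+1))]
Numerator: 1.0413·(1 − 5·1.175529 + 4·1.224028) = 0.019233
Denominator: (-0.04126)·(-0.224028) = 0.009243
L = 0.019233/0.009243 = 2.0808

Final: 2.0808


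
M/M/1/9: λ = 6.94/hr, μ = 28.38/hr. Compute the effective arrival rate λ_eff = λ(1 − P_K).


ρ = 0.2445; P_K = (1−ρ)ρ^9/(1−ρ^10) = 0.000002362
λ_eff = λ(1 − P_K) = 6.94·(1 − 0.000002362) = 6.94·0.999998 = 6.9400 /hr

Final: 6.9400 /hr


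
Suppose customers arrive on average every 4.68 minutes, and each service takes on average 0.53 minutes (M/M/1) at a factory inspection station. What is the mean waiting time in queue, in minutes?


λ = 60/4.68 = 12.8205 /hr
μ = 60/0.53 = 113.2075 /hr
ρ = λ/μ = 12.8205/113.2075 = 0.1132
Wq = ρ/(μ−λ) = 0.1132/(113.2075−12.8205) = 0.001128 hr
In minutes: 0.001128·60 = 0.06769 min

Final: 0.06769 min


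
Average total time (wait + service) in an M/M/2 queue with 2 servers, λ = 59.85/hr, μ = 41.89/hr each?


a = 1.4287; ρ = 0.7144; P₀ = 0.166609
Lq = P₀·a^c·ρ/(c!(1−ρ)²) = 1.48900
Wq = Lq/λ = 1.48900/59.85 = 0.02488 hr
W = Wq + 1/μ = 0.02488 + 0.02387 = 0.04875 hr

Final: 0.04875 hr


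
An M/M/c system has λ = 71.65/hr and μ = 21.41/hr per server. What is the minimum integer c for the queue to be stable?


Stability requires cμ > λ ⇔ c > λ/μ.
λ/μ = 71.65/21.41 = 3.3466
Minimum integer c = ⌊3.3466⌋ + 1 = 4
Check: 4·21.41 = 85.64 > 71.65, while 3·21.41 = 64.23 ≤ 71.65

Final: 4 servers


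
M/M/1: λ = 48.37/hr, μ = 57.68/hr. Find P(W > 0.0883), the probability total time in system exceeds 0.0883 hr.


W ~ Exponential(μ−λ) for M/M/1.
μ − λ = 57.68 − 48.37 = 9.3100
P(W > t) = e^{−(μ−λ)t} = e^{−0.8221} = 0.439520

Final: 0.439520


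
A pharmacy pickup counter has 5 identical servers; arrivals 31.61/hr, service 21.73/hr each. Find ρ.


ρ = λ/(cμ) = 31.61/(5·21.73) = 31.61/108.65 = 0.2909

Final: 0.2909


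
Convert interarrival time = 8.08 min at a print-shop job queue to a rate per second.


λ = 1/(interarrival time) in consistent units.
1 second = 0.0166667 min, so λ = 0.0166667/8.08 = 0.002063 per second

Final: 0.002063 /sec


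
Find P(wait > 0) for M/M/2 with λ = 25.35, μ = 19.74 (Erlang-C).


a = λ/μ = 1.2842; ρ = a/2 = 0.6421
P₀ = 0.217955 (from M/M/c formula)
C(c,a) = [a^c/(c!(1−ρ))]·P₀ = [1.64916/(2·0.3579)]·0.217955
= 2.30392·0.217955 = 0.502149

Final: 0.502149


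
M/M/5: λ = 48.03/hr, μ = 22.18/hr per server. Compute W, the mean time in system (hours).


a = 2.1655; ρ = 0.4331; P₀ = 0.113396
Lq = P₀·a^c·ρ/(c!(1−ρ)²) = 0.06064
Wq = Lq/λ = 0.06064/48.03 = 0.001262 hr
W = Wq + 1/μ = 0.001262 + 0.04509 = 0.04635 hr

Final: 0.04635 hr


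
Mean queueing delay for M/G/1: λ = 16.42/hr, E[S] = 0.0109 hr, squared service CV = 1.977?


ρ = λ·E[S] = 16.42·0.0109 = 0.1790
E[S²] = E[S]²(1+C_s²) = 0.0109²·(1+1.977) = 0.0003537
Wq = λ·E[S²]/(2(1−ρ)) = 16.42·0.0003537/(2·0.8210) = 0.003537 hr

Final: 0.003537 hr


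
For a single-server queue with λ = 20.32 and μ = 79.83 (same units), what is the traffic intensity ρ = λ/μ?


ρ = λ/μ = 20.32/79.83 = 0.2545

Final: 0.2545


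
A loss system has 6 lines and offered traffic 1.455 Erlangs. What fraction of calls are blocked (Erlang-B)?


B(c,a) = (a^c/c!) / Σ_{k=0}^{c} a^k/k!
a^6/6! = 0.013178
Σ terms (k=0..6): 1.00000 + 1.45500 + 1.05851 + 0.51338 + 0.18674 + 0.05434 + 0.01318 = 4.281152
B = 0.013178/4.281152 = 0.003078

Final: 0.003078


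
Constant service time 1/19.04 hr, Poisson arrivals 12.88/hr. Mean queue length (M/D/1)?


ρ = 12.88/19.04 = 0.6765
M/D/1: Lq = ρ²/(2(1−ρ)) = 0.4576/(2·0.3235) = 0.70722

Final: 0.70722


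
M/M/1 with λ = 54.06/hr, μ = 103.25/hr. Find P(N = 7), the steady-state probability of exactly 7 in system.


ρ = 54.06/103.25 = 0.5236
P_n = (1−ρ)·ρ^n = (1 − 0.5236)·0.5236^7 = 0.4764·0.010787 = 0.005139

Final: 0.005139


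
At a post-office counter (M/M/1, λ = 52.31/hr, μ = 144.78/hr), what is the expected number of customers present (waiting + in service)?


ρ = λ/μ = 52.31/144.78 = 0.3613
L = ρ/(1−ρ) = 0.3613/(1 − 0.3613) = 0.3613/0.6387 = 0.5657

Final: 0.5657


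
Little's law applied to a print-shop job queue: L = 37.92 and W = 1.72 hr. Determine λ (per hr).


λ = L/W = 37.92/1.72 = 22.0465 /hr

Final: 22.0465 /hr


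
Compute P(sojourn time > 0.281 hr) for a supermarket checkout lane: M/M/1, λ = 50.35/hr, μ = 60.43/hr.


W ~ Exponential(μ−λ) for M/M/1.
μ − λ = 60.43 − 50.35 = 10.0800
P(W > t) = e^{−(μ−λ)t} = e^{−2.8325} = 0.058867

Final: 0.058867


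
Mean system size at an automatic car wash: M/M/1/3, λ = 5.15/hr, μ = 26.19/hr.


ρ = 5.15/26.19 = 0.1966
L = ρ[1 − (K+1)ρ^K + Kρ^(K+1)] / [(1−ρ)(1−ρ^(K+1))]
Numerator: 0.1966·(1 − 4·0.007604 + 3·0.001495) = 0.191541
Denominator: (0.8034)·(0.998505) = 0.802159
L = 0.191541/0.802159 = 0.2388

Final: 0.2388


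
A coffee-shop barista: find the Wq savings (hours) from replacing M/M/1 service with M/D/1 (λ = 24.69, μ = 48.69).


ρ = 24.69/48.69 = 0.5071
Wq(M/M/1) = ρ/(μ−λ) = 0.5071/24.00 = 0.02113 hr
Wq(M/D/1) = ρ/(2(μ−λ)) = 0.01056 hr
Savings = 0.02113 − 0.01056 = 0.01056 hr

Final: 0.01056 hr


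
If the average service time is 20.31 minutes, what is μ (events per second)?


μ = 1/(service time) in consistent units.
1 second = 0.0166667 min, so μ = 0.0166667/20.31 = 0.0008206 per second

Final: 0.0008206 /sec


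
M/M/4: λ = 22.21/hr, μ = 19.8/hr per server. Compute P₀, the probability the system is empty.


a = λ/μ = 22.21/19.8 = 1.1217; ρ = a/c = 0.2804
Σ_{k=0}^{3} a^k/k! (terms k=0..3) = 1.00000 + 1.12172 + 0.62912 + 0.23523 = 2.98608
Tail: a^4/(4!(1−ρ)) = 1.58319/(24·0.7196) = 0.09167
P₀ = 1/(2.98608 + 0.09167) = 1/3.07775 = 0.324913

Final: 0.324913


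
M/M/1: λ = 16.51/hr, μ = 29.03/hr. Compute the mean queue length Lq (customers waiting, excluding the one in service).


ρ = 16.51/29.03 = 0.5687
Lq = ρ²/(1−ρ) = 0.3234/0.4313 = 0.7500

Final: 0.7500


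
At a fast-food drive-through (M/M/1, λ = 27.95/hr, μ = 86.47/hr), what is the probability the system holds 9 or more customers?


ρ = 27.95/86.47 = 0.3232
P(N ≥ n) = ρ^n = 0.3232^9 = 0.00003852

Final: 0.00003852


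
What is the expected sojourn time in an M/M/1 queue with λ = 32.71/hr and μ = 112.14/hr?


W = 1/(μ−λ) = 1/(112.14 − 32.71) = 1/79.43 = 0.01259 hr

Final: 0.01259 hr


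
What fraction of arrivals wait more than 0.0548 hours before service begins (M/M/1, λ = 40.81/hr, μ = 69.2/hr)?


ρ = 40.81/69.2 = 0.5897
P(Wq > t) = ρ·e^{−(μ−λ)t} = 0.5897·e^{−1.5558}
= 0.5897·0.211026 = 0.124451

Final: 0.124451


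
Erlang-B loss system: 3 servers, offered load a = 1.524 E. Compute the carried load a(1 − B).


B(3,1.524) = 0.137989 (Erlang-B)
Carried load = a(1 − B) = 1.524·(1 − 0.137989) = 1.524·0.862011 = 1.3137 E

Final: 1.3137 Erlangs


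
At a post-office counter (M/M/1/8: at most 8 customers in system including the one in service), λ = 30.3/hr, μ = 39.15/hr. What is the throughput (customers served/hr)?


ρ = 0.7739; P_K = (1−ρ)ρ^8/(1−ρ^9) = 0.032321
λ_eff = λ(1 − P_K) = 30.3·(1 − 0.032321) = 30.3·0.967679 = 29.3207 /hr

Final: 29.3207 /hr


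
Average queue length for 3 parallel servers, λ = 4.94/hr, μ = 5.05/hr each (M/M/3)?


a = λ/μ = 0.9782; ρ = a/3 = 0.3261
P₀ = 0.372001
Lq = P₀·a^c·ρ / (c!·(1−ρ)²) = 0.372001·0.93607·0.3261/(6·0.45418)
= 0.04167

Final: 0.04167


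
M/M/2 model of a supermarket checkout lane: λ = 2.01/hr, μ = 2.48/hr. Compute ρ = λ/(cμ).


ρ = λ/(cμ) = 2.01/(2·2.48) = 2.01/4.96 = 0.4052

Final: 0.4052


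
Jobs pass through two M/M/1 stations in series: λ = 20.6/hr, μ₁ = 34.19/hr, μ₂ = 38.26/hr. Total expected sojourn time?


Each node sees arrival rate λ = 20.6/hr (tandem ⇒ throughput preserved).
W₁ = 1/(μ₁−λ) = 1/(34.19−20.6) = 0.07358 hr
W₂ = 1/(μ₂−λ) = 1/(38.26−20.6) = 0.05663 hr
W_total = W₁ + W₂ = 0.07358 + 0.05663 = 0.13021 hr

Final: 0.13021 hr


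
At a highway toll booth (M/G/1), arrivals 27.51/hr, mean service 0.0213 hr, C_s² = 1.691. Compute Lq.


ρ = λ·E[S] = 27.51·0.0213 = 0.5860
Lq = ρ²(1+C_s²)/(2(1−ρ)) = 0.3434·(1+1.691)/(2·0.4140)
= 0.3434·2.6910/0.8281 = 1.11580

Final: 1.11580


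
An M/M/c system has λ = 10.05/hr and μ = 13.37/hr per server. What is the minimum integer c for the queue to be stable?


Stability requires cμ > λ ⇔ c > λ/μ.
λ/μ = 10.05/13.37 = 0.7517
Minimum integer c = ⌊0.7517⌋ + 1 = 1
Check: 1·13.37 = 13.37 > 10.05, while 0·13.37 = 0.00 ≤ 10.05

Final: 1 servers


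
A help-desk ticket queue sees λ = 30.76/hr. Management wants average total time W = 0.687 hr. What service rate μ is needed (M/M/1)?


W = 1/(μ−λ) ⇒ μ − λ = 1/W = 1/0.687 = 1.4556
μ = λ + 1/W = 30.76 + 1.4556 = 32.2156 per hr

Final: 32.2156 /hr


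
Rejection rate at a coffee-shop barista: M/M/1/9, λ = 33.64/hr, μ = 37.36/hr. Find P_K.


ρ = λ/μ = 33.64/37.36 = 0.9004
P_K = (1−ρ)ρ^K/(1−ρ^(K+1)) = (0.09957·0.389083)/(1 − 0.350341)
= 0.038742/0.649659 = 0.059634

Final: 0.059634


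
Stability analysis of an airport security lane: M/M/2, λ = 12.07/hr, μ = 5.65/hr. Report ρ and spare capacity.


Total capacity cμ = 2·5.65 = 11.30/hr
ρ = λ/(cμ) = 12.07/11.30 = 1.0681
Stable ⇔ ρ < 1: NO
Spare capacity = cμ − λ = 11.30 − 12.07 = -0.77/hr

Final: ρ = 1.0681; unstable; margin = -0.77/hr


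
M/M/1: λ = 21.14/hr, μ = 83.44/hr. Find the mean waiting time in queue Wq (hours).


ρ = 21.14/83.44 = 0.2534
Wq = ρ/(μ−λ) = 0.2534/(83.44 − 21.14) = 0.2534/62.30 = 0.004067 hr

Final: 0.004067 hr


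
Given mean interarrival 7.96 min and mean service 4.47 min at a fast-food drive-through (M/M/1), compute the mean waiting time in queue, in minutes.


λ = 60/7.96 = 7.5377 /hr
μ = 60/4.47 = 13.4228 /hr
ρ = λ/μ = 7.5377/13.4228 = 0.5616
Wq = ρ/(μ−λ) = 0.5616/(13.4228−7.5377) = 0.09542 hr
In minutes: 0.09542·60 = 5.725 min

Final: 5.725 min


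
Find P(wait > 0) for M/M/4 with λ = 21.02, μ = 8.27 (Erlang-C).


a = λ/μ = 2.5417; ρ = a/4 = 0.6354
P₀ = 0.070035 (from M/M/c formula)
C(c,a) = [a^c/(c!(1−ρ))]·P₀ = [41.73581/(24·0.3646)]·0.070035
= 4.76997·0.070035 = 0.334065

Final: 0.334065


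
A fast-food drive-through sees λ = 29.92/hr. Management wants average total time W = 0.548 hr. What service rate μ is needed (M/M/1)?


W = 1/(μ−λ) ⇒ μ − λ = 1/W = 1/0.548 = 1.8248
μ = λ + 1/W = 29.92 + 1.8248 = 31.7448 per hr

Final: 31.7448 /hr


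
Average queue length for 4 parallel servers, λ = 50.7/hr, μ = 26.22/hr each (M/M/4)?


a = λ/μ = 1.9336; ρ = a/4 = 0.4834
P₀ = 0.140141
Lq = P₀·a^c·ρ / (c!·(1−ρ)²) = 0.140141·13.97980·0.4834/(24·0.26687)
= 0.14787

Final: 0.14787


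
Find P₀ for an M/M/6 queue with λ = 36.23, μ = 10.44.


a = λ/μ = 36.23/10.44 = 3.4703; ρ = a/c = 0.5784
Σ_{k=0}^{5} a^k/k! (terms k=0..5) = 1.00000 + 3.47031 + 6.02151 + 6.96550 + 6.04310 + 4.19428 = 27.69471
Tail: a^6/(6!(1−ρ)) = 1746.65452/(720·0.4216) = 5.75384
P₀ = 1/(27.69471 + 5.75384) = 1/33.44855 = 0.029897

Final: 0.029897


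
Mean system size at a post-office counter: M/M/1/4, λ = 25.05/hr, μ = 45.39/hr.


ρ = 25.05/45.39 = 0.5519
L = ρ[1 − (K+1)ρ^K + Kρ^(K+1)] / [(1−ρ)(1−ρ^(K+1))]
Numerator: 0.5519·(1 − 5·0.092766 + 4·0.051196) = 0.408920
Denominator: (0.4481)·(0.948804) = 0.425174
L = 0.408920/0.425174 = 0.9618

Final: 0.9618


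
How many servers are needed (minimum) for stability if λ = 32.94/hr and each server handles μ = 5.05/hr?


Stability requires cμ > λ ⇔ c > λ/μ.
λ/μ = 32.94/5.05 = 6.5228
Minimum integer c = ⌊6.5228⌋ + 1 = 7
Check: 7·5.05 = 35.35 > 32.94, while 6·5.05 = 30.30 ≤ 32.94

Final: 7 servers


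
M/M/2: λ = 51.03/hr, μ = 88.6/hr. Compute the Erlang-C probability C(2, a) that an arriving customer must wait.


a = λ/μ = 0.5760; ρ = a/2 = 0.2880
P₀ = 0.552820 (from M/M/c formula)
C(c,a) = [a^c/(c!(1−ρ))]·P₀ = [0.33173/(2·0.7120)]·0.552820
= 0.23295·0.552820 = 0.128779

Final: 0.128779


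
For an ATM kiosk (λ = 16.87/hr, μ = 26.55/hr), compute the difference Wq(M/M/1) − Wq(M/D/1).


ρ = 16.87/26.55 = 0.6354
Wq(M/M/1) = ρ/(μ−λ) = 0.6354/9.68 = 0.06564 hr
Wq(M/D/1) = ρ/(2(μ−λ)) = 0.03282 hr
Savings = 0.06564 − 0.03282 = 0.03282 hr

Final: 0.03282 hr


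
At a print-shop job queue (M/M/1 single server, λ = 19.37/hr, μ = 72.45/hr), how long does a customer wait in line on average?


ρ = 19.37/72.45 = 0.2674
Wq = ρ/(μ−λ) = 0.2674/(72.45 − 19.37) = 0.2674/53.08 = 0.005037 hr

Final: 0.005037 hr


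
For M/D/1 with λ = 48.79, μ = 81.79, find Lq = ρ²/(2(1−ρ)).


ρ = 48.79/81.79 = 0.5965
M/D/1: Lq = ρ²/(2(1−ρ)) = 0.3558/(2·0.4035) = 0.44098

Final: 0.44098


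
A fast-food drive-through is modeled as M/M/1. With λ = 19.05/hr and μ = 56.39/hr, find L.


ρ = λ/μ = 19.05/56.39 = 0.3378
L = ρ/(1−ρ) = 0.3378/(1 − 0.3378) = 0.3378/0.6622 = 0.5102

Final: 0.5102


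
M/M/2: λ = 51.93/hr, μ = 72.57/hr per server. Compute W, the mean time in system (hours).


a = 0.7156; ρ = 0.3578; P₀ = 0.472979
Lq = P₀·a^c·ρ/(c!(1−ρ)²) = 0.10505
Wq = Lq/λ = 0.10505/51.93 = 0.002023 hr
W = Wq + 1/μ = 0.002023 + 0.01378 = 0.01580 hr

Final: 0.01580 hr


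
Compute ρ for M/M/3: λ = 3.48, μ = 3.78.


ρ = λ/(cμ) = 3.48/(3·3.78) = 3.48/11.34 = 0.3069

Final: 0.3069


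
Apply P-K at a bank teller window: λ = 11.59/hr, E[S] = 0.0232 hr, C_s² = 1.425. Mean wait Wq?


ρ = λ·E[S] = 11.59·0.0232 = 0.2689
E[S²] = E[S]²(1+C_s²) = 0.0232²·(1+1.425) = 0.001305
Wq = λ·E[S²]/(2(1−ρ)) = 11.59·0.001305/(2·0.7311) = 0.01035 hr

Final: 0.01035 hr


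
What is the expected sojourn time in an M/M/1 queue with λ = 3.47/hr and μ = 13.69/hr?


W = 1/(μ−λ) = 1/(13.69 − 3.47) = 1/10.22 = 0.09785 hr

Final: 0.09785 hr


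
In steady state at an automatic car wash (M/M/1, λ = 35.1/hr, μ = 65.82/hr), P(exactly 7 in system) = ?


ρ = 35.1/65.82 = 0.5333
P_n = (1−ρ)·ρ^n = (1 − 0.5333)·0.5333^7 = 0.4667·0.012264 = 0.005724

Final: 0.005724


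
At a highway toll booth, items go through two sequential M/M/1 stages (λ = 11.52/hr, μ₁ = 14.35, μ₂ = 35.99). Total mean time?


Each node sees arrival rate λ = 11.52/hr (tandem ⇒ throughput preserved).
W₁ = 1/(μ₁−λ) = 1/(14.35−11.52) = 0.35336 hr
W₂ = 1/(μ₂−λ) = 1/(35.99−11.52) = 0.04087 hr
W_total = W₁ + W₂ = 0.35336 + 0.04087 = 0.39422 hr

Final: 0.39422 hr


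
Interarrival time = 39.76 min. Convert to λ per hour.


λ = 1/(interarrival time) in consistent units.
1 hour = 60 min, so λ = 60/39.76 = 1.5091 per hour

Final: 1.5091 /hr


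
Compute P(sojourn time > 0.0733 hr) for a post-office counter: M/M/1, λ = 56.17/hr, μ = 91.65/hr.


W ~ Exponential(μ−λ) for M/M/1.
μ − λ = 91.65 − 56.17 = 35.4800
P(W > t) = e^{−(μ−λ)t} = e^{−2.6007} = 0.074223

Final: 0.074223


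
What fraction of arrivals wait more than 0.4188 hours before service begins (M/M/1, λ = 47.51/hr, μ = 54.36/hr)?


ρ = 47.51/54.36 = 0.8740
P(Wq > t) = ρ·e^{−(μ−λ)t} = 0.8740·e^{−2.8688}
= 0.8740·0.056768 = 0.049615

Final: 0.049615


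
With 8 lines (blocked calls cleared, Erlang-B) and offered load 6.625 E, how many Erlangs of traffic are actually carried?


B(8,6.625) = 0.157260 (Erlang-B)
Carried load = a(1 − B) = 6.625·(1 − 0.157260) = 6.625·0.842740 = 5.5832 E

Final: 5.5832 Erlangs


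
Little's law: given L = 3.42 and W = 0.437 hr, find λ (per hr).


λ = L/W = 3.42/0.437 = 7.8261 /hr

Final: 7.8261 /hr


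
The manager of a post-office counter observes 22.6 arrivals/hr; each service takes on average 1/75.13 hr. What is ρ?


ρ = λ/μ = 22.6/75.13 = 0.3008

Final: 0.3008


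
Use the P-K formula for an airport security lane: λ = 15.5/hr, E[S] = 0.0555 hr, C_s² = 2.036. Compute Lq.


ρ = λ·E[S] = 15.5·0.0555 = 0.8602
Lq = ρ²(1+C_s²)/(2(1−ρ)) = 0.7400·(1+2.036)/(2·0.1398)
= 0.7400·3.0360/0.2795 = 8.03839

Final: 8.03839


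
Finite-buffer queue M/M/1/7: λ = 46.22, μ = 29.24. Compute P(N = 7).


ρ = λ/μ = 46.22/29.24 = 1.5807
P_K = (1−ρ)ρ^K/(1−ρ^(K+1)) = (-0.5807·24.658577)/(1 − 38.978093)
= -14.319516/-37.978093 = 0.377047

Final: 0.377047


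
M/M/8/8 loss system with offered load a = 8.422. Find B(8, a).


B(c,a) = (a^c/c!) / Σ_{k=0}^{c} a^k/k!
a^8/8! = 627.771179
Σ terms (k=0..8): 1.00000 + 8.42200 + 35.46504 + 99.56219 + 209.62820 + 353.09774 + 495.63153 + 596.31553 + 627.77118 = 2426.893421
B = 627.771179/2426.893421 = 0.258673

Final: 0.258673


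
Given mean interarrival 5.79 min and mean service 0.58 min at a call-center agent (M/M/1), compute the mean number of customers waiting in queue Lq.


λ = 60/5.79 = 10.3627 /hr
μ = 60/0.58 = 103.4483 /hr
ρ = λ/μ = 10.3627/103.4483 = 0.1002
Lq = ρ²/(1−ρ) = 0.01003/0.8998 = 0.01115

Final: 0.01115


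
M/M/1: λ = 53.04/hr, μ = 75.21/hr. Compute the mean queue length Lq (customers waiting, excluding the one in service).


ρ = 53.04/75.21 = 0.7052
Lq = ρ²/(1−ρ) = 0.4973/0.2948 = 1.6872

Final: 1.6872


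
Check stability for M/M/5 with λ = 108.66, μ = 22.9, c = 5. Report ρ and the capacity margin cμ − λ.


Total capacity cμ = 5·22.9 = 114.50/hr
ρ = λ/(cμ) = 108.66/114.50 = 0.9490
Stable ⇔ ρ < 1: YES
Spare capacity = cμ − λ = 114.50 − 108.66 = 5.84/hr

Final: ρ = 0.9490; stable; margin = 5.84/hr


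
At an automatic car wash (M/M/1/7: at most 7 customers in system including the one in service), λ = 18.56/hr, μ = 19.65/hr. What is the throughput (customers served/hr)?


ρ = 0.9445; P_K = (1−ρ)ρ^7/(1−ρ^8) = 0.101498
λ_eff = λ(1 − P_K) = 18.56·(1 − 0.101498) = 18.56·0.898502 = 16.6762 /hr

Final: 16.6762 /hr


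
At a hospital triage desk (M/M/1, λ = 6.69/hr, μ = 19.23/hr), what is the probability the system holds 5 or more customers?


ρ = 6.69/19.23 = 0.3479
P(N ≥ n) = ρ^n = 0.3479^5 = 0.005096

Final: 0.005096


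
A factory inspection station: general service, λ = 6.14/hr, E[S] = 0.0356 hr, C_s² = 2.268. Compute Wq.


ρ = λ·E[S] = 6.14·0.0356 = 0.2186
E[S²] = E[S]²(1+C_s²) = 0.0356²·(1+2.268) = 0.004142
Wq = λ·E[S²]/(2(1−ρ)) = 6.14·0.004142/(2·0.7814) = 0.01627 hr

Final: 0.01627 hr


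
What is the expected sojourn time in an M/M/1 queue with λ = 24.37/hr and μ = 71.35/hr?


W = 1/(μ−λ) = 1/(71.35 − 24.37) = 1/46.98 = 0.02129 hr

Final: 0.02129 hr


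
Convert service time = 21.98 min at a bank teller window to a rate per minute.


μ = 1/(service time) in consistent units.
1 minute = 1 min, so μ = 1/21.98 = 0.04550 per minute

Final: 0.04550 /min


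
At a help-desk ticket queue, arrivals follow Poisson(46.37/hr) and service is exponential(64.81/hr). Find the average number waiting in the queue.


ρ = 46.37/64.81 = 0.7155
Lq = ρ²/(1−ρ) = 0.5119/0.2845 = 1.7992

Final: 1.7992


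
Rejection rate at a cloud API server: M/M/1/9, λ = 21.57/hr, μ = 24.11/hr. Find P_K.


ρ = λ/μ = 21.57/24.11 = 0.8946
P_K = (1−ρ)ρ^K/(1−ρ^(K+1)) = (0.1054·0.367178)/(1 − 0.328495)
= 0.038682/0.671505 = 0.057606

Final: 0.057606


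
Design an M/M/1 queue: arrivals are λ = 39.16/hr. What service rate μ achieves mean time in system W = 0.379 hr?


W = 1/(μ−λ) ⇒ μ − λ = 1/W = 1/0.379 = 2.6385
μ = λ + 1/W = 39.16 + 2.6385 = 41.7985 per hr

Final: 41.7985 /hr


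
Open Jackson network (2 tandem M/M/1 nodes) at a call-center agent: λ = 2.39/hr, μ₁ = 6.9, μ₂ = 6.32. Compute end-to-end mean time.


Each node sees arrival rate λ = 2.39/hr (tandem ⇒ throughput preserved).
W₁ = 1/(μ₁−λ) = 1/(6.9−2.39) = 0.22173 hr
W₂ = 1/(μ₂−λ) = 1/(6.32−2.39) = 0.25445 hr
W_total = W₁ + W₂ = 0.22173 + 0.25445 = 0.47618 hr

Final: 0.47618 hr


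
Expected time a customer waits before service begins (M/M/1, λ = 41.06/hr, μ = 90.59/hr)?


ρ = 41.06/90.59 = 0.4533
Wq = ρ/(μ−λ) = 0.4533/(90.59 − 41.06) = 0.4533/49.53 = 0.009151 hr

Final: 0.009151 hr


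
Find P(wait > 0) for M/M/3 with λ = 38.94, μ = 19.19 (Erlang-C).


a = λ/μ = 2.0292; ρ = a/3 = 0.6764
P₀ = 0.106483 (from M/M/c formula)
C(c,a) = [a^c/(c!(1−ρ))]·P₀ = [8.35532/(6·0.3236)]·0.106483
= 4.30323·0.106483 = 0.458220

Final: 0.458220


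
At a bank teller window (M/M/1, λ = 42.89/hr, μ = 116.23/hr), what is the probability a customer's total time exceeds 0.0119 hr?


W ~ Exponential(μ−λ) for M/M/1.
μ − λ = 116.23 − 42.89 = 73.3400
P(W > t) = e^{−(μ−λ)t} = e^{−0.8727} = 0.417803

Final: 0.417803


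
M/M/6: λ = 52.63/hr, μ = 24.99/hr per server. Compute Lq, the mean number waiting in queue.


a = λ/μ = 2.1060; ρ = a/6 = 0.3510
P₀ = 0.121472
Lq = P₀·a^c·ρ / (c!·(1−ρ)²) = 0.121472·87.25748·0.3510/(720·0.42119)
= 0.01227

Final: 0.01227


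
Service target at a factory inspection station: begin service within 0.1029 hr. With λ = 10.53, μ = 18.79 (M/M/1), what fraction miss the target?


ρ = 10.53/18.79 = 0.5604
P(Wq > t) = ρ·e^{−(μ−λ)t} = 0.5604·e^{−0.8500}
= 0.5604·0.427435 = 0.239536

Final: 0.239536


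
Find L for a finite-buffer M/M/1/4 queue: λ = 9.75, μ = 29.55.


ρ = 9.75/29.55 = 0.3299
L = ρ[1 − (K+1)ρ^K + Kρ^(K+1)] / [(1−ρ)(1−ρ^(K+1))]
Numerator: 0.3299·(1 − 5·0.011852 + 4·0.003911) = 0.315558
Denominator: (0.6701)·(0.996089) = 0.667431
L = 0.315558/0.667431 = 0.4728

Final: 0.4728


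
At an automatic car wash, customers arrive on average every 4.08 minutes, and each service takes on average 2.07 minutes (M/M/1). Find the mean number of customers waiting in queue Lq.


λ = 60/4.08 = 14.7059 /hr
μ = 60/2.07 = 28.9855 /hr
ρ = λ/μ = 14.7059/28.9855 = 0.5074
Lq = ρ²/(1−ρ) = 0.2574/0.4926 = 0.5225

Final: 0.5225


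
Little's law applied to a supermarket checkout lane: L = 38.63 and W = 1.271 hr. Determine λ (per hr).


λ = L/W = 38.63/1.271 = 30.3934 /hr

Final: 30.3934 /hr


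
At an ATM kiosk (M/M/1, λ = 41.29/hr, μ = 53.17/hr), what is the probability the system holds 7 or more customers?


ρ = 41.29/53.17 = 0.7766
P(N ≥ n) = ρ^n = 0.7766^7 = 0.170313

Final: 0.170313


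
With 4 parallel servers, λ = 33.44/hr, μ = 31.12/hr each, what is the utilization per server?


ρ = λ/(cμ) = 33.44/(4·31.12) = 33.44/124.48 = 0.2686

Final: 0.2686


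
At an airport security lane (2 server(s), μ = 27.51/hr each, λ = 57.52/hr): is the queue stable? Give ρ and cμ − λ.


Total capacity cμ = 2·27.51 = 55.02/hr
ρ = λ/(cμ) = 57.52/55.02 = 1.0454
Stable ⇔ ρ < 1: NO
Spare capacity = cμ − λ = 55.02 − 57.52 = -2.50/hr

Final: ρ = 1.0454; unstable; margin = -2.50/hr


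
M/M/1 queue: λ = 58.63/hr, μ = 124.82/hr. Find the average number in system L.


ρ = λ/μ = 58.63/124.82 = 0.4697
L = ρ/(1−ρ) = 0.4697/(1 − 0.4697) = 0.4697/0.5303 = 0.8858

Final: 0.8858


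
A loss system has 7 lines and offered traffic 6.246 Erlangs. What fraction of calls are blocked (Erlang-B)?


B(c,a) = (a^c/c!) / Σ_{k=0}^{c} a^k/k!
a^7/7! = 73.583988
Σ terms (k=0..7): 1.00000 + 6.24600 + 19.50626 + 40.61203 + 63.41568 + 79.21887 + 82.46685 + 73.58399 = 366.049676
B = 73.583988/366.049676 = 0.201022

Final: 0.201022


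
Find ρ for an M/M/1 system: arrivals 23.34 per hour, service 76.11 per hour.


ρ = λ/μ = 23.34/76.11 = 0.3067

Final: 0.3067


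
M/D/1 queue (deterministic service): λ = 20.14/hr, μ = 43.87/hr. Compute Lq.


ρ = 20.14/43.87 = 0.4591
M/D/1: Lq = ρ²/(2(1−ρ)) = 0.2108/(2·0.5409) = 0.19482

Final: 0.19482


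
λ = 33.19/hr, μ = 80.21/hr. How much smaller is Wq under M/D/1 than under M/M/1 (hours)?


ρ = 33.19/80.21 = 0.4138
Wq(M/M/1) = ρ/(μ−λ) = 0.4138/47.02 = 0.008800 hr
Wq(M/D/1) = ρ/(2(μ−λ)) = 0.004400 hr
Savings = 0.008800 − 0.004400 = 0.004400 hr

Final: 0.004400 hr


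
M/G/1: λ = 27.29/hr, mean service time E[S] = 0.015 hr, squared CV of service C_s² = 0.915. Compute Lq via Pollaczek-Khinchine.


ρ = λ·E[S] = 27.29·0.015 = 0.4093
Lq = ρ²(1+C_s²)/(2(1−ρ)) = 0.1676·(1+0.915)/(2·0.5907)
= 0.1676·1.9150/1.1813 = 0.27164

Final: 0.27164


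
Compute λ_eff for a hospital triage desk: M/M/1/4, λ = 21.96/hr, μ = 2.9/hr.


ρ = 7.5724; P_K = (1−ρ)ρ^4/(1−ρ^5) = 0.867977
λ_eff = λ(1 − P_K) = 21.96·(1 − 0.867977) = 21.96·0.132023 = 2.8992 /hr

Final: 2.8992 /hr


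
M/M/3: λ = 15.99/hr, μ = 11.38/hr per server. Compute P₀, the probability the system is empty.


a = λ/μ = 15.99/11.38 = 1.4051; ρ = a/c = 0.4684
Σ_{k=0}^{2} a^k/k! (terms k=0..2) = 1.00000 + 1.40510 + 0.98715 = 3.39224
Tail: a^3/(3!(1−ρ)) = 2.77408/(6·0.5316) = 0.86967
P₀ = 1/(3.39224 + 0.86967) = 1/4.26191 = 0.234636

Final: 0.234636


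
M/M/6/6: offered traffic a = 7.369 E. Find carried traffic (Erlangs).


B(6,7.369) = 0.353821 (Erlang-B)
Carried load = a(1 − B) = 7.369·(1 − 0.353821) = 7.369·0.646179 = 4.7617 E

Final: 4.7617 Erlangs


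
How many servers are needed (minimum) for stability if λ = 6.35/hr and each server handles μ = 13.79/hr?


Stability requires cμ > λ ⇔ c > λ/μ.
λ/μ = 6.35/13.79 = 0.4605
Minimum integer c = ⌊0.4605⌋ + 1 = 1
Check: 1·13.79 = 13.79 > 6.35, while 0·13.79 = 0.00 ≤ 6.35

Final: 1 servers


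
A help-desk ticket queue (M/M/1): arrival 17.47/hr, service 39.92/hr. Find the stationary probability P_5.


ρ = 17.47/39.92 = 0.4376
P_n = (1−ρ)·ρ^n = (1 − 0.4376)·0.4376^5 = 0.5624·0.016051 = 0.009027

Final: 0.009027


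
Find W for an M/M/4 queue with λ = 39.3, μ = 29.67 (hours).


a = 1.3246; ρ = 0.3311; P₀ = 0.264488
Lq = P₀·a^c·ρ/(c!(1−ρ)²) = 0.02511
Wq = Lq/λ = 0.02511/39.3 = 0.0006389 hr
W = Wq + 1/μ = 0.0006389 + 0.03370 = 0.03434 hr

Final: 0.03434 hr


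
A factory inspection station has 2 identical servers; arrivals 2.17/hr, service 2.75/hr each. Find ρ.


ρ = λ/(cμ) = 2.17/(2·2.75) = 2.17/5.50 = 0.3945

Final: 0.3945


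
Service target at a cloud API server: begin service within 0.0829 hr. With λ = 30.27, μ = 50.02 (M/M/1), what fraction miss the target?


ρ = 30.27/50.02 = 0.6052
P(Wq > t) = ρ·e^{−(μ−λ)t} = 0.6052·e^{−1.6373}
= 0.6052·0.194509 = 0.117709

Final: 0.117709


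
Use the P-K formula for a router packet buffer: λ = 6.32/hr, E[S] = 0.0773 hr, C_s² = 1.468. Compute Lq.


ρ = λ·E[S] = 6.32·0.0773 = 0.4885
Lq = ρ²(1+C_s²)/(2(1−ρ)) = 0.2387·(1+1.468)/(2·0.5115)
= 0.2387·2.4680/1.0229 = 0.57583

Final: 0.57583


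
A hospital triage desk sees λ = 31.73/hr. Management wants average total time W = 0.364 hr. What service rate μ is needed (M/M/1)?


W = 1/(μ−λ) ⇒ μ − λ = 1/W = 1/0.364 = 2.7473
μ = λ + 1/W = 31.73 + 2.7473 = 34.4773 per hr

Final: 34.4773 /hr


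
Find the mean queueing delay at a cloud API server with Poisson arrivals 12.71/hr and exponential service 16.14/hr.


ρ = 12.71/16.14 = 0.7875
Wq = ρ/(μ−λ) = 0.7875/(16.14 − 12.71) = 0.7875/3.43 = 0.2296 hr

Final: 0.2296 hr


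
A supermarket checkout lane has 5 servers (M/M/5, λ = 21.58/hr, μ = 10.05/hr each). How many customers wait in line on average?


a = λ/μ = 2.1473; ρ = a/5 = 0.4295
P₀ = 0.115537
Lq = P₀·a^c·ρ / (c!·(1−ρ)²) = 0.115537·45.64854·0.4295/(120·0.32552)
= 0.05798

Final: 0.05798
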